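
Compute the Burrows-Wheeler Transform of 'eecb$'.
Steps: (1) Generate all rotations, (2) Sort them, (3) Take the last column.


Rotations (sorted):
  0: $eecb -> last char: b
  1: b$eec -> last char: c
  2: cb$ee -> last char: e
  3: ecb$e -> last char: e
  4: eecb$ -> last char: $


BWT = bcee$


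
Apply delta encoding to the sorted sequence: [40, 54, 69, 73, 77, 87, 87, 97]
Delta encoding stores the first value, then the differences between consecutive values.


First value: 40
Deltas:
  54 - 40 = 14
  69 - 54 = 15
  73 - 69 = 4
  77 - 73 = 4
  87 - 77 = 10
  87 - 87 = 0
  97 - 87 = 10


Delta encoded: [40, 14, 15, 4, 4, 10, 0, 10]


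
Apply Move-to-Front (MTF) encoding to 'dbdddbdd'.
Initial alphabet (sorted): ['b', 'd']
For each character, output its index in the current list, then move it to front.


MTF encoding:
'd': index 1 in ['b', 'd'] -> ['d', 'b']
'b': index 1 in ['d', 'b'] -> ['b', 'd']
'd': index 1 in ['b', 'd'] -> ['d', 'b']
'd': index 0 in ['d', 'b'] -> ['d', 'b']
'd': index 0 in ['d', 'b'] -> ['d', 'b']
'b': index 1 in ['d', 'b'] -> ['b', 'd']
'd': index 1 in ['b', 'd'] -> ['d', 'b']
'd': index 0 in ['d', 'b'] -> ['d', 'b']


Output: [1, 1, 1, 0, 0, 1, 1, 0]


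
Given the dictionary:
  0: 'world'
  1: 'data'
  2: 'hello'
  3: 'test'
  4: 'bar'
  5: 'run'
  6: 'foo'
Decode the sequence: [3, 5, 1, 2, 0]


Look up each index in the dictionary:
  3 -> 'test'
  5 -> 'run'
  1 -> 'data'
  2 -> 'hello'
  0 -> 'world'

Decoded: "test run data hello world"


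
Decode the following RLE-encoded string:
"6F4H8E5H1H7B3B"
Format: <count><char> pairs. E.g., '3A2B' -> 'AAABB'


Expanding each <count><char> pair:
  6F -> 'FFFFFF'
  4H -> 'HHHH'
  8E -> 'EEEEEEEE'
  5H -> 'HHHHH'
  1H -> 'H'
  7B -> 'BBBBBBB'
  3B -> 'BBB'

Decoded = FFFFFFHHHHEEEEEEEEHHHHHHBBBBBBBBBB


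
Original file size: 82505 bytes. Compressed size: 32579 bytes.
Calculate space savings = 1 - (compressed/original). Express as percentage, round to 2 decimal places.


ratio = compressed/original = 32579/82505 = 0.394873
savings = 1 - ratio = 1 - 0.394873 = 0.605127
as a percentage: 0.605127 * 100 = 60.51%

Space savings = 1 - 32579/82505 = 60.51%


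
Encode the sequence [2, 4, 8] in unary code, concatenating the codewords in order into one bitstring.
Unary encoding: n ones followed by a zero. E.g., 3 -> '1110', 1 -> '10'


Encode each number as n ones followed by a terminating 0:
  2 -> 110 (3 bits)
  4 -> 11110 (5 bits)
  8 -> 111111110 (9 bits)
Total length = 3 + 5 + 9 = 17 bits.

Unary([2, 4, 8]) = 11011110111111110 (17 bits)


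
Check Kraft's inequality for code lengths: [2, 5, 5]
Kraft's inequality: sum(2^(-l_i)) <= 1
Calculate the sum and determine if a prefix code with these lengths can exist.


Sum = 2^(-2) + 2^(-5) + 2^(-5)
    = 0.25 + 0.03125 + 0.03125
    = 10/32 = 0.3125
Since 0.3125 <= 1, Kraft's inequality IS satisfied.
A prefix code with these lengths CAN exist.

Kraft sum = 0.3125. Satisfied.


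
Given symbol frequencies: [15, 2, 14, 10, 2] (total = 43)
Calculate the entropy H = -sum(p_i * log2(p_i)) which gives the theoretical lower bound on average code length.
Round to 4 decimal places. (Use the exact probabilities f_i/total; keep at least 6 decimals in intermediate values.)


Per-symbol terms -p_i * log2(p_i) with p_i = f_i/43:
  p = 15/43 = 0.348837: log2(p) = -1.519374, -p*log2(p) = 0.530014
  p = 2/43 = 0.046512: log2(p) = -4.426265, -p*log2(p) = 0.205873
  p = 14/43 = 0.325581: log2(p) = -1.618910, -p*log2(p) = 0.527087
  p = 10/43 = 0.232558: log2(p) = -2.104337, -p*log2(p) = 0.489381
  p = 2/43 = 0.046512: log2(p) = -4.426265, -p*log2(p) = 0.205873
H = 0.530014 + 0.205873 + 0.527087 + 0.489381 + 0.205873 = 1.958228

H = 1.9582 bits/symbol


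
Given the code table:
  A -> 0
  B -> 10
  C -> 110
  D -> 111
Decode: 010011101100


Decoding:
0 -> A
10 -> B
0 -> A
111 -> D
0 -> A
110 -> C
0 -> A


Result: ABADACA


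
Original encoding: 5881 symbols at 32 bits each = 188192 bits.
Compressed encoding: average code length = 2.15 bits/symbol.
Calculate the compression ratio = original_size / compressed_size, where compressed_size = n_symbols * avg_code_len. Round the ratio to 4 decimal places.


original_size = n_symbols * orig_bits = 5881 * 32 = 188192 bits
compressed_size = n_symbols * avg_code_len = 5881 * 2.15 = 12644.15 bits
ratio = original_size / compressed_size = 188192 / 12644.15 = 14.8837

Compression ratio = 14.8837


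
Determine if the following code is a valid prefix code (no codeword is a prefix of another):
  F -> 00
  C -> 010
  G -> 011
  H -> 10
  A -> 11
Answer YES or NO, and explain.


Checking each pair (does one codeword prefix another?):
  F='00' vs C='010': no prefix
  F='00' vs G='011': no prefix
  F='00' vs H='10': no prefix
  F='00' vs A='11': no prefix
  C='010' vs F='00': no prefix
  C='010' vs G='011': no prefix
  C='010' vs H='10': no prefix
  C='010' vs A='11': no prefix
  G='011' vs F='00': no prefix
  G='011' vs C='010': no prefix
  G='011' vs H='10': no prefix
  G='011' vs A='11': no prefix
  H='10' vs F='00': no prefix
  H='10' vs C='010': no prefix
  H='10' vs G='011': no prefix
  H='10' vs A='11': no prefix
  A='11' vs F='00': no prefix
  A='11' vs C='010': no prefix
  A='11' vs G='011': no prefix
  A='11' vs H='10': no prefix
No violation found over all pairs.

YES -- this is a valid prefix code. No codeword is a prefix of any other codeword.


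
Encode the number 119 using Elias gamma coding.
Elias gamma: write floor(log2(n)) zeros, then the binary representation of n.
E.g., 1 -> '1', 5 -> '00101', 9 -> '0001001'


num_bits = floor(log2(119)) + 1 = 7
leading_zeros = num_bits - 1 = 6
binary(119) = 1110111

Elias gamma(119) = '000000' + '1110111' = 0000001110111 (13 bits)


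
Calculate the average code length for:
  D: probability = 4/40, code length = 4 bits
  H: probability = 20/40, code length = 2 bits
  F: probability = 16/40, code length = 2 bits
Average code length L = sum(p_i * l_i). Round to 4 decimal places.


Weighted contributions p_i * l_i:
  D: (4/40) * 4 = 16/40
  H: (20/40) * 2 = 40/40
  F: (16/40) * 2 = 32/40
Sum = (16 + 40 + 32)/40 = 88/40

L = 88/40 = 2.2000 bits/symbol


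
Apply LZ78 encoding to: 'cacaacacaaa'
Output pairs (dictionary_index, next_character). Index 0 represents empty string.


LZ78 encoding steps:
Dictionary: {0: ''}
Step 1: w='' (idx 0), next='c' -> output (0, 'c'), add 'c' as idx 1
Step 2: w='' (idx 0), next='a' -> output (0, 'a'), add 'a' as idx 2
Step 3: w='c' (idx 1), next='a' -> output (1, 'a'), add 'ca' as idx 3
Step 4: w='a' (idx 2), next='c' -> output (2, 'c'), add 'ac' as idx 4
Step 5: w='ac' (idx 4), next='a' -> output (4, 'a'), add 'aca' as idx 5
Step 6: w='a' (idx 2), next='a' -> output (2, 'a'), add 'aa' as idx 6


Encoded: [(0, 'c'), (0, 'a'), (1, 'a'), (2, 'c'), (4, 'a'), (2, 'a')]


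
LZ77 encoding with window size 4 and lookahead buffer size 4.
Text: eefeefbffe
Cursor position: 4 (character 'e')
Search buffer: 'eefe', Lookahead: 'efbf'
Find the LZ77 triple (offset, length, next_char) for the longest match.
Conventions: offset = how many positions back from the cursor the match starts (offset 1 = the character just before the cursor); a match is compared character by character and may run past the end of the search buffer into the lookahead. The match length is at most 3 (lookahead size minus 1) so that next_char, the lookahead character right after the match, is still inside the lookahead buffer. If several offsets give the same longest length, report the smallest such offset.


Try each offset into the search buffer:
  offset=1 (pos 3, char 'e'): match length 1
  offset=2 (pos 2, char 'f'): match length 0
  offset=3 (pos 1, char 'e'): match length 2
  offset=4 (pos 0, char 'e'): match length 1
Longest match has length 2 at offset 3.
next_char = character at position 4 + 2 = 6 -> 'b'

Best match: offset=3, length=2 (matching 'ef' starting at position 1)
LZ77 triple: (3, 2, 'b')


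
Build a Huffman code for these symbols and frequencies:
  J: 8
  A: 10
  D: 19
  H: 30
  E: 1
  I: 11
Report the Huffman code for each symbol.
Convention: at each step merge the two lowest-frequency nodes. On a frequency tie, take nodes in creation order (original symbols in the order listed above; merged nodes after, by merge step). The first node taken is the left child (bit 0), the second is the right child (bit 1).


Huffman tree construction:
Step 1: Merge E(1) + J(8) = 9
Step 2: Merge (E+J)(9) + A(10) = 19
Step 3: Merge I(11) + D(19) = 30
Step 4: Merge ((E+J)+A)(19) + H(30) = 49
Step 5: Merge (I+D)(30) + (((E+J)+A)+H)(49) = 79
Read each symbol's code off the tree from the root (left child = 0, right child = 1).

Codes:
  J: 1001 (length 4)
  A: 101 (length 3)
  D: 01 (length 2)
  H: 11 (length 2)
  E: 1000 (length 4)
  I: 00 (length 2)
Average code length: 186/79 = 2.3544 bits/symbol


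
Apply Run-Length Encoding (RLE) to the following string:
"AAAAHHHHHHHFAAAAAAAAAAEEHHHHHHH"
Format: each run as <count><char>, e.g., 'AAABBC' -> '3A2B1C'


Scanning runs left to right:
  i=0: run of 'A' x 4 -> '4A'
  i=4: run of 'H' x 7 -> '7H'
  i=11: run of 'F' x 1 -> '1F'
  i=12: run of 'A' x 10 -> '10A'
  i=22: run of 'E' x 2 -> '2E'
  i=24: run of 'H' x 7 -> '7H'

RLE = 4A7H1F10A2E7H


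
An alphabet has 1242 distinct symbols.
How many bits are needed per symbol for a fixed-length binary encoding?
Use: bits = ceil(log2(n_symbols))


log2(1242) = 10.2784
Bracket: 2^10 = 1024 < 1242 <= 2^11 = 2048
So ceil(log2(1242)) = 11

bits = ceil(log2(1242)) = ceil(10.2784) = 11 bits


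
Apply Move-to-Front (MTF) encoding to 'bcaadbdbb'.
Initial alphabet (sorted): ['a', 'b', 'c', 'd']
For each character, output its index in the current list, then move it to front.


MTF encoding:
'b': index 1 in ['a', 'b', 'c', 'd'] -> ['b', 'a', 'c', 'd']
'c': index 2 in ['b', 'a', 'c', 'd'] -> ['c', 'b', 'a', 'd']
'a': index 2 in ['c', 'b', 'a', 'd'] -> ['a', 'c', 'b', 'd']
'a': index 0 in ['a', 'c', 'b', 'd'] -> ['a', 'c', 'b', 'd']
'd': index 3 in ['a', 'c', 'b', 'd'] -> ['d', 'a', 'c', 'b']
'b': index 3 in ['d', 'a', 'c', 'b'] -> ['b', 'd', 'a', 'c']
'd': index 1 in ['b', 'd', 'a', 'c'] -> ['d', 'b', 'a', 'c']
'b': index 1 in ['d', 'b', 'a', 'c'] -> ['b', 'd', 'a', 'c']
'b': index 0 in ['b', 'd', 'a', 'c'] -> ['b', 'd', 'a', 'c']


Output: [1, 2, 2, 0, 3, 3, 1, 1, 0]


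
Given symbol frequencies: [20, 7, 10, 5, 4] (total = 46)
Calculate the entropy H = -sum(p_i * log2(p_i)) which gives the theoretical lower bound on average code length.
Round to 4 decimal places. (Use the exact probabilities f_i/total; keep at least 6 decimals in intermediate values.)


Per-symbol terms -p_i * log2(p_i) with p_i = f_i/46:
  p = 20/46 = 0.434783: log2(p) = -1.201634, -p*log2(p) = 0.522450
  p = 7/46 = 0.152174: log2(p) = -2.716207, -p*log2(p) = 0.413336
  p = 10/46 = 0.217391: log2(p) = -2.201634, -p*log2(p) = 0.478616
  p = 5/46 = 0.108696: log2(p) = -3.201634, -p*log2(p) = 0.348004
  p = 4/46 = 0.086957: log2(p) = -3.523562, -p*log2(p) = 0.306397
H = 0.522450 + 0.413336 + 0.478616 + 0.348004 + 0.306397 = 2.068803

H = 2.0688 bits/symbol


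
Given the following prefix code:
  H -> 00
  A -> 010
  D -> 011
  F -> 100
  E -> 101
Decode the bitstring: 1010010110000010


Decoding step by step:
Bits 101 -> E
Bits 00 -> H
Bits 101 -> E
Bits 100 -> F
Bits 00 -> H
Bits 010 -> A


Decoded message: EHEFHA


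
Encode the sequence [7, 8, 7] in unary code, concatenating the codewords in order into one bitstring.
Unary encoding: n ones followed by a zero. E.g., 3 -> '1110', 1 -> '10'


Encode each number as n ones followed by a terminating 0:
  7 -> 11111110 (8 bits)
  8 -> 111111110 (9 bits)
  7 -> 11111110 (8 bits)
Total length = 8 + 9 + 8 = 25 bits.

Unary([7, 8, 7]) = 1111111011111111011111110 (25 bits)


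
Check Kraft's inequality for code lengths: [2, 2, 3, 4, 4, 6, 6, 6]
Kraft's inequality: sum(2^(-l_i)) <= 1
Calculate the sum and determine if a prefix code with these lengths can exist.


Sum = 2^(-2) + 2^(-2) + 2^(-3) + 2^(-4) + 2^(-4) + 2^(-6) + 2^(-6) + 2^(-6)
    = 0.25 + 0.25 + 0.125 + 0.0625 + 0.0625 + 0.015625 + 0.015625 + 0.015625
    = 51/64 = 0.796875
Since 0.796875 <= 1, Kraft's inequality IS satisfied.
A prefix code with these lengths CAN exist.

Kraft sum = 0.796875. Satisfied.


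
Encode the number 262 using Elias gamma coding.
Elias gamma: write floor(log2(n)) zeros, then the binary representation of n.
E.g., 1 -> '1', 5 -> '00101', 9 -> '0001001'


num_bits = floor(log2(262)) + 1 = 9
leading_zeros = num_bits - 1 = 8
binary(262) = 100000110

Elias gamma(262) = '00000000' + '100000110' = 00000000100000110 (17 bits)


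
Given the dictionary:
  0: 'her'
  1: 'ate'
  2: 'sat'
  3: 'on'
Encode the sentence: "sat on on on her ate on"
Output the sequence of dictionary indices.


Look up each word in the dictionary:
  'sat' -> 2
  'on' -> 3
  'on' -> 3
  'on' -> 3
  'her' -> 0
  'ate' -> 1
  'on' -> 3

Encoded: [2, 3, 3, 3, 0, 1, 3]


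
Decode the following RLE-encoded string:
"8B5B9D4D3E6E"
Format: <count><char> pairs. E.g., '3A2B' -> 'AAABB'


Expanding each <count><char> pair:
  8B -> 'BBBBBBBB'
  5B -> 'BBBBB'
  9D -> 'DDDDDDDDD'
  4D -> 'DDDD'
  3E -> 'EEE'
  6E -> 'EEEEEE'

Decoded = BBBBBBBBBBBBBDDDDDDDDDDDDDEEEEEEEEE


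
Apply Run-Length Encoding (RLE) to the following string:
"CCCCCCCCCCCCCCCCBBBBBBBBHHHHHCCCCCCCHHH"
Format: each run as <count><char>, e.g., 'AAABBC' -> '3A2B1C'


Scanning runs left to right:
  i=0: run of 'C' x 16 -> '16C'
  i=16: run of 'B' x 8 -> '8B'
  i=24: run of 'H' x 5 -> '5H'
  i=29: run of 'C' x 7 -> '7C'
  i=36: run of 'H' x 3 -> '3H'

RLE = 16C8B5H7C3H


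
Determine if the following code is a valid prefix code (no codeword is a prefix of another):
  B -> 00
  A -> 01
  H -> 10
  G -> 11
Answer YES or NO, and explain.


Checking each pair (does one codeword prefix another?):
  B='00' vs A='01': no prefix
  B='00' vs H='10': no prefix
  B='00' vs G='11': no prefix
  A='01' vs B='00': no prefix
  A='01' vs H='10': no prefix
  A='01' vs G='11': no prefix
  H='10' vs B='00': no prefix
  H='10' vs A='01': no prefix
  H='10' vs G='11': no prefix
  G='11' vs B='00': no prefix
  G='11' vs A='01': no prefix
  G='11' vs H='10': no prefix
No violation found over all pairs.

YES -- this is a valid prefix code. No codeword is a prefix of any other codeword.


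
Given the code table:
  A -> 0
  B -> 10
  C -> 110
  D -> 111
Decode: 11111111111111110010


Decoding:
111 -> D
111 -> D
111 -> D
111 -> D
111 -> D
10 -> B
0 -> A
10 -> B


Result: DDDDDBAB


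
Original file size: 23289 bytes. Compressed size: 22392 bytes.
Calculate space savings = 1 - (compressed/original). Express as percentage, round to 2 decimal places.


ratio = compressed/original = 22392/23289 = 0.961484
savings = 1 - ratio = 1 - 0.961484 = 0.038516
as a percentage: 0.038516 * 100 = 3.85%

Space savings = 1 - 22392/23289 = 3.85%


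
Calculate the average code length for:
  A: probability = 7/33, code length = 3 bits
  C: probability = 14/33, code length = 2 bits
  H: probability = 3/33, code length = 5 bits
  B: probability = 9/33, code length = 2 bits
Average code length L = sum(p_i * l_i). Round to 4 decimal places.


Weighted contributions p_i * l_i:
  A: (7/33) * 3 = 21/33
  C: (14/33) * 2 = 28/33
  H: (3/33) * 5 = 15/33
  B: (9/33) * 2 = 18/33
Sum = (21 + 28 + 15 + 18)/33 = 82/33

L = 82/33 = 2.4848 bits/symbol


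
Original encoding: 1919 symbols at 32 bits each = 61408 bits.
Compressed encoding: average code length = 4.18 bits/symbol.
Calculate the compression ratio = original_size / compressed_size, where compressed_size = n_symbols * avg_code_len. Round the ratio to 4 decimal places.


original_size = n_symbols * orig_bits = 1919 * 32 = 61408 bits
compressed_size = n_symbols * avg_code_len = 1919 * 4.18 = 8021.42 bits
ratio = original_size / compressed_size = 61408 / 8021.42 = 7.6555

Compression ratio = 7.6555


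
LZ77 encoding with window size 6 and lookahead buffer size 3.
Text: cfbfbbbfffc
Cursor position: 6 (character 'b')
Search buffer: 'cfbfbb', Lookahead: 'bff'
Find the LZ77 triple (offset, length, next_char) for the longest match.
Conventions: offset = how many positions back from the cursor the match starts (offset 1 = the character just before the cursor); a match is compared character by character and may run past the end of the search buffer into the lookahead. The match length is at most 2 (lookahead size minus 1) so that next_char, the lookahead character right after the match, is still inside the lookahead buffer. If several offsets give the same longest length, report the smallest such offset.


Try each offset into the search buffer:
  offset=1 (pos 5, char 'b'): match length 1
  offset=2 (pos 4, char 'b'): match length 1
  offset=3 (pos 3, char 'f'): match length 0
  offset=4 (pos 2, char 'b'): match length 2
  offset=5 (pos 1, char 'f'): match length 0
  offset=6 (pos 0, char 'c'): match length 0
Longest match has length 2 at offset 4.
next_char = character at position 6 + 2 = 8 -> 'f'

Best match: offset=4, length=2 (matching 'bf' starting at position 2)
LZ77 triple: (4, 2, 'f')


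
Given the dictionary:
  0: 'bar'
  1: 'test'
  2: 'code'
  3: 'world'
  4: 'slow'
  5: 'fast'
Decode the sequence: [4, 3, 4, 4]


Look up each index in the dictionary:
  4 -> 'slow'
  3 -> 'world'
  4 -> 'slow'
  4 -> 'slow'

Decoded: "slow world slow slow"


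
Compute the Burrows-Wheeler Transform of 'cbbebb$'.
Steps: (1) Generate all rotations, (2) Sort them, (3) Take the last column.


Rotations (sorted):
  0: $cbbebb -> last char: b
  1: b$cbbeb -> last char: b
  2: bb$cbbe -> last char: e
  3: bbebb$c -> last char: c
  4: bebb$cb -> last char: b
  5: cbbebb$ -> last char: $
  6: ebb$cbb -> last char: b


BWT = bbecb$b


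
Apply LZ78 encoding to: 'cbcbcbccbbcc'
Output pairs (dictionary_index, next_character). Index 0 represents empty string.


LZ78 encoding steps:
Dictionary: {0: ''}
Step 1: w='' (idx 0), next='c' -> output (0, 'c'), add 'c' as idx 1
Step 2: w='' (idx 0), next='b' -> output (0, 'b'), add 'b' as idx 2
Step 3: w='c' (idx 1), next='b' -> output (1, 'b'), add 'cb' as idx 3
Step 4: w='cb' (idx 3), next='c' -> output (3, 'c'), add 'cbc' as idx 4
Step 5: w='cb' (idx 3), next='b' -> output (3, 'b'), add 'cbb' as idx 5
Step 6: w='c' (idx 1), next='c' -> output (1, 'c'), add 'cc' as idx 6


Encoded: [(0, 'c'), (0, 'b'), (1, 'b'), (3, 'c'), (3, 'b'), (1, 'c')]


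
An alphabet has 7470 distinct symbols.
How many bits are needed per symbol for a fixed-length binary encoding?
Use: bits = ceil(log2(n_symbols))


log2(7470) = 12.8669
Bracket: 2^12 = 4096 < 7470 <= 2^13 = 8192
So ceil(log2(7470)) = 13

bits = ceil(log2(7470)) = ceil(12.8669) = 13 bits


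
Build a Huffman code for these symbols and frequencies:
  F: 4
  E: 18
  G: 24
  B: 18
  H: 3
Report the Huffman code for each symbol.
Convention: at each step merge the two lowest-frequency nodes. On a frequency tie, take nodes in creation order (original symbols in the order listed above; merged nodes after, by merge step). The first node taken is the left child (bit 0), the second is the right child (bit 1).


Huffman tree construction:
Step 1: Merge H(3) + F(4) = 7
Step 2: Merge (H+F)(7) + E(18) = 25
Step 3: Merge B(18) + G(24) = 42
Step 4: Merge ((H+F)+E)(25) + (B+G)(42) = 67
Read each symbol's code off the tree from the root (left child = 0, right child = 1).

Codes:
  F: 001 (length 3)
  E: 01 (length 2)
  G: 11 (length 2)
  B: 10 (length 2)
  H: 000 (length 3)
Average code length: 141/67 = 2.1045 bits/symbol


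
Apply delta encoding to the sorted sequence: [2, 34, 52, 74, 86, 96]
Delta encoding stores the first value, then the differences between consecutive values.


First value: 2
Deltas:
  34 - 2 = 32
  52 - 34 = 18
  74 - 52 = 22
  86 - 74 = 12
  96 - 86 = 10


Delta encoded: [2, 32, 18, 22, 12, 10]


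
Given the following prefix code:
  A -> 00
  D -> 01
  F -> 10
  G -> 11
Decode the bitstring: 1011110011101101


Decoding step by step:
Bits 10 -> F
Bits 11 -> G
Bits 11 -> G
Bits 00 -> A
Bits 11 -> G
Bits 10 -> F
Bits 11 -> G
Bits 01 -> D


Decoded message: FGGAGFGD


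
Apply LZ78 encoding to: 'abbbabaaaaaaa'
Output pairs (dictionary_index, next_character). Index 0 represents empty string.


LZ78 encoding steps:
Dictionary: {0: ''}
Step 1: w='' (idx 0), next='a' -> output (0, 'a'), add 'a' as idx 1
Step 2: w='' (idx 0), next='b' -> output (0, 'b'), add 'b' as idx 2
Step 3: w='b' (idx 2), next='b' -> output (2, 'b'), add 'bb' as idx 3
Step 4: w='a' (idx 1), next='b' -> output (1, 'b'), add 'ab' as idx 4
Step 5: w='a' (idx 1), next='a' -> output (1, 'a'), add 'aa' as idx 5
Step 6: w='aa' (idx 5), next='a' -> output (5, 'a'), add 'aaa' as idx 6
Step 7: w='aa' (idx 5), end of input -> output (5, '')


Encoded: [(0, 'a'), (0, 'b'), (2, 'b'), (1, 'b'), (1, 'a'), (5, 'a'), (5, '')]


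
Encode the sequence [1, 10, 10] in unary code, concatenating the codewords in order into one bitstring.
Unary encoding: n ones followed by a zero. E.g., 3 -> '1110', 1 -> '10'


Encode each number as n ones followed by a terminating 0:
  1 -> 10 (2 bits)
  10 -> 11111111110 (11 bits)
  10 -> 11111111110 (11 bits)
Total length = 2 + 11 + 11 = 24 bits.

Unary([1, 10, 10]) = 101111111111011111111110 (24 bits)


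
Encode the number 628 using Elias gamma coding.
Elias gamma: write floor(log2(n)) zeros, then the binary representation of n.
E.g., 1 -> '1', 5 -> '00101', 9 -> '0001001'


num_bits = floor(log2(628)) + 1 = 10
leading_zeros = num_bits - 1 = 9
binary(628) = 1001110100

Elias gamma(628) = '000000000' + '1001110100' = 0000000001001110100 (19 bits)


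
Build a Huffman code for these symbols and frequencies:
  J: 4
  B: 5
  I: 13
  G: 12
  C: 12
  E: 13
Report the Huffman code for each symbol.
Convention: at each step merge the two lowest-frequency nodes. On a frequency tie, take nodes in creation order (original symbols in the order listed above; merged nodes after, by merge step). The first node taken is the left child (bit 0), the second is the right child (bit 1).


Huffman tree construction:
Step 1: Merge J(4) + B(5) = 9
Step 2: Merge (J+B)(9) + G(12) = 21
Step 3: Merge C(12) + I(13) = 25
Step 4: Merge E(13) + ((J+B)+G)(21) = 34
Step 5: Merge (C+I)(25) + (E+((J+B)+G))(34) = 59
Read each symbol's code off the tree from the root (left child = 0, right child = 1).

Codes:
  J: 1100 (length 4)
  B: 1101 (length 4)
  I: 01 (length 2)
  G: 111 (length 3)
  C: 00 (length 2)
  E: 10 (length 2)
Average code length: 148/59 = 2.5085 bits/symbol


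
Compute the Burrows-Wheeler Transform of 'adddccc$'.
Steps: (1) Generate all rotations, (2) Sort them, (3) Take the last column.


Rotations (sorted):
  0: $adddccc -> last char: c
  1: adddccc$ -> last char: $
  2: c$adddcc -> last char: c
  3: cc$adddc -> last char: c
  4: ccc$addd -> last char: d
  5: dccc$add -> last char: d
  6: ddccc$ad -> last char: d
  7: dddccc$a -> last char: a


BWT = c$ccddda


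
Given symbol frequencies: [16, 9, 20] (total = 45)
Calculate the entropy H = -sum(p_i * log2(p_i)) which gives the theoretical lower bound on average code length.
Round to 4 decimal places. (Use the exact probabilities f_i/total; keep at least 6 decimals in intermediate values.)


Per-symbol terms -p_i * log2(p_i) with p_i = f_i/45:
  p = 16/45 = 0.355556: log2(p) = -1.491853, -p*log2(p) = 0.530437
  p = 9/45 = 0.200000: log2(p) = -2.321928, -p*log2(p) = 0.464386
  p = 20/45 = 0.444444: log2(p) = -1.169925, -p*log2(p) = 0.519967
H = 0.530437 + 0.464386 + 0.519967 = 1.514790

H = 1.5148 bits/symbol


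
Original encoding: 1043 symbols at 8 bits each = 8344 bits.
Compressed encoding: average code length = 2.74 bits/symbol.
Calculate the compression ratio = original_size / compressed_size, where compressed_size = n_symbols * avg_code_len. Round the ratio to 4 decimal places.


original_size = n_symbols * orig_bits = 1043 * 8 = 8344 bits
compressed_size = n_symbols * avg_code_len = 1043 * 2.74 = 2857.82 bits
ratio = original_size / compressed_size = 8344 / 2857.82 = 2.9197

Compression ratio = 2.9197


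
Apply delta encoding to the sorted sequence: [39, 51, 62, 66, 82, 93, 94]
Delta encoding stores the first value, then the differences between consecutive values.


First value: 39
Deltas:
  51 - 39 = 12
  62 - 51 = 11
  66 - 62 = 4
  82 - 66 = 16
  93 - 82 = 11
  94 - 93 = 1


Delta encoded: [39, 12, 11, 4, 16, 11, 1]


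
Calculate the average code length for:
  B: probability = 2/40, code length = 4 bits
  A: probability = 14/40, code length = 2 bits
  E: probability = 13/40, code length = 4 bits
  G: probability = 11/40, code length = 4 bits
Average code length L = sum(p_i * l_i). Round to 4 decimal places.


Weighted contributions p_i * l_i:
  B: (2/40) * 4 = 8/40
  A: (14/40) * 2 = 28/40
  E: (13/40) * 4 = 52/40
  G: (11/40) * 4 = 44/40
Sum = (8 + 28 + 52 + 44)/40 = 132/40

L = 132/40 = 3.3000 bits/symbol


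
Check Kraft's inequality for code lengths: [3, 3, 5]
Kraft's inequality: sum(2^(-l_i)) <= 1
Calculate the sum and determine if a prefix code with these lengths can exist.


Sum = 2^(-3) + 2^(-3) + 2^(-5)
    = 0.125 + 0.125 + 0.03125
    = 9/32 = 0.28125
Since 0.28125 <= 1, Kraft's inequality IS satisfied.
A prefix code with these lengths CAN exist.

Kraft sum = 0.28125. Satisfied.


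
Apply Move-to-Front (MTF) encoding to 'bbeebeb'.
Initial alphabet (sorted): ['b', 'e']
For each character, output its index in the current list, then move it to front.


MTF encoding:
'b': index 0 in ['b', 'e'] -> ['b', 'e']
'b': index 0 in ['b', 'e'] -> ['b', 'e']
'e': index 1 in ['b', 'e'] -> ['e', 'b']
'e': index 0 in ['e', 'b'] -> ['e', 'b']
'b': index 1 in ['e', 'b'] -> ['b', 'e']
'e': index 1 in ['b', 'e'] -> ['e', 'b']
'b': index 1 in ['e', 'b'] -> ['b', 'e']


Output: [0, 0, 1, 0, 1, 1, 1]


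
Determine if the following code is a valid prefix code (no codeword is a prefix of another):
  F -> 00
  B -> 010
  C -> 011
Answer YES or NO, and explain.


Checking each pair (does one codeword prefix another?):
  F='00' vs B='010': no prefix
  F='00' vs C='011': no prefix
  B='010' vs F='00': no prefix
  B='010' vs C='011': no prefix
  C='011' vs F='00': no prefix
  C='011' vs B='010': no prefix
No violation found over all pairs.

YES -- this is a valid prefix code. No codeword is a prefix of any other codeword.


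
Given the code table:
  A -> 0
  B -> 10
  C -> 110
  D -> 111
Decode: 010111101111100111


Decoding:
0 -> A
10 -> B
111 -> D
10 -> B
111 -> D
110 -> C
0 -> A
111 -> D


Result: ABDBDCAD


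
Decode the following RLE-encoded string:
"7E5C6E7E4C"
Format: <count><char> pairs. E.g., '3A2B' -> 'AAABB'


Expanding each <count><char> pair:
  7E -> 'EEEEEEE'
  5C -> 'CCCCC'
  6E -> 'EEEEEE'
  7E -> 'EEEEEEE'
  4C -> 'CCCC'

Decoded = EEEEEEECCCCCEEEEEEEEEEEEECCCC


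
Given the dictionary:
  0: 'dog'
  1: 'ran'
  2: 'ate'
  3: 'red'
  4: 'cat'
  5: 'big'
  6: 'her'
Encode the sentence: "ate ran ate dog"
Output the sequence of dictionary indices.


Look up each word in the dictionary:
  'ate' -> 2
  'ran' -> 1
  'ate' -> 2
  'dog' -> 0

Encoded: [2, 1, 2, 0]


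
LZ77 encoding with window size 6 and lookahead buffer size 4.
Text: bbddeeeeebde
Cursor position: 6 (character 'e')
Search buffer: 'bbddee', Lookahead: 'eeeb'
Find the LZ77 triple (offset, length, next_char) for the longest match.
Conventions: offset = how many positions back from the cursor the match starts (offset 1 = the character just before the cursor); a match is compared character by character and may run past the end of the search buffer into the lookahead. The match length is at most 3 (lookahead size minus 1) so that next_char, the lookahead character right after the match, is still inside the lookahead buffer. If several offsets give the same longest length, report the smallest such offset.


Try each offset into the search buffer:
  offset=1 (pos 5, char 'e'): match length 3
  offset=2 (pos 4, char 'e'): match length 3
  offset=3 (pos 3, char 'd'): match length 0
  offset=4 (pos 2, char 'd'): match length 0
  offset=5 (pos 1, char 'b'): match length 0
  offset=6 (pos 0, char 'b'): match length 0
Longest match has length 3, found at offsets 1, 2; take the smallest, offset 1.
next_char = character at position 6 + 3 = 9 -> 'b'

Best match: offset=1, length=3 (matching 'eee' starting at position 5)
LZ77 triple: (1, 3, 'b')


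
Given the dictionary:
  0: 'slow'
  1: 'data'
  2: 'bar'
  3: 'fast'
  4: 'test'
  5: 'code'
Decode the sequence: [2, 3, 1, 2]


Look up each index in the dictionary:
  2 -> 'bar'
  3 -> 'fast'
  1 -> 'data'
  2 -> 'bar'

Decoded: "bar fast data bar"


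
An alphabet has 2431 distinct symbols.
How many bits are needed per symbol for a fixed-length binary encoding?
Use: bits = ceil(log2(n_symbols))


log2(2431) = 11.2473
Bracket: 2^11 = 2048 < 2431 <= 2^12 = 4096
So ceil(log2(2431)) = 12

bits = ceil(log2(2431)) = ceil(11.2473) = 12 bits


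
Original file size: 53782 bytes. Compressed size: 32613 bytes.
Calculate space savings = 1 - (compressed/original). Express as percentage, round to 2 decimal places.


ratio = compressed/original = 32613/53782 = 0.606392
savings = 1 - ratio = 1 - 0.606392 = 0.393608
as a percentage: 0.393608 * 100 = 39.36%

Space savings = 1 - 32613/53782 = 39.36%


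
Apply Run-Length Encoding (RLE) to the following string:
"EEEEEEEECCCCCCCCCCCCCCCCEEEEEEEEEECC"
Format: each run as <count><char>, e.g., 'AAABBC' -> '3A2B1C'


Scanning runs left to right:
  i=0: run of 'E' x 8 -> '8E'
  i=8: run of 'C' x 16 -> '16C'
  i=24: run of 'E' x 10 -> '10E'
  i=34: run of 'C' x 2 -> '2C'

RLE = 8E16C10E2C


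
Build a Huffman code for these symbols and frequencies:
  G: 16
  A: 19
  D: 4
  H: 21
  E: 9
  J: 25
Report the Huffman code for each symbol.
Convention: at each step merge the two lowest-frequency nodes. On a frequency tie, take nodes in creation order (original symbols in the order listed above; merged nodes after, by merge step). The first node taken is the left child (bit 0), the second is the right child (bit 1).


Huffman tree construction:
Step 1: Merge D(4) + E(9) = 13
Step 2: Merge (D+E)(13) + G(16) = 29
Step 3: Merge A(19) + H(21) = 40
Step 4: Merge J(25) + ((D+E)+G)(29) = 54
Step 5: Merge (A+H)(40) + (J+((D+E)+G))(54) = 94
Read each symbol's code off the tree from the root (left child = 0, right child = 1).

Codes:
  G: 111 (length 3)
  A: 00 (length 2)
  D: 1100 (length 4)
  H: 01 (length 2)
  E: 1101 (length 4)
  J: 10 (length 2)
Average code length: 230/94 = 2.4468 bits/symbol


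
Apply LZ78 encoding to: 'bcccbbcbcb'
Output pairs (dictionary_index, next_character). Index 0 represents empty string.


LZ78 encoding steps:
Dictionary: {0: ''}
Step 1: w='' (idx 0), next='b' -> output (0, 'b'), add 'b' as idx 1
Step 2: w='' (idx 0), next='c' -> output (0, 'c'), add 'c' as idx 2
Step 3: w='c' (idx 2), next='c' -> output (2, 'c'), add 'cc' as idx 3
Step 4: w='b' (idx 1), next='b' -> output (1, 'b'), add 'bb' as idx 4
Step 5: w='c' (idx 2), next='b' -> output (2, 'b'), add 'cb' as idx 5
Step 6: w='cb' (idx 5), end of input -> output (5, '')


Encoded: [(0, 'b'), (0, 'c'), (2, 'c'), (1, 'b'), (2, 'b'), (5, '')]


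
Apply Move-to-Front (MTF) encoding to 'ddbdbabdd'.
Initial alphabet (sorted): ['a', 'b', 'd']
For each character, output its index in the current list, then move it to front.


MTF encoding:
'd': index 2 in ['a', 'b', 'd'] -> ['d', 'a', 'b']
'd': index 0 in ['d', 'a', 'b'] -> ['d', 'a', 'b']
'b': index 2 in ['d', 'a', 'b'] -> ['b', 'd', 'a']
'd': index 1 in ['b', 'd', 'a'] -> ['d', 'b', 'a']
'b': index 1 in ['d', 'b', 'a'] -> ['b', 'd', 'a']
'a': index 2 in ['b', 'd', 'a'] -> ['a', 'b', 'd']
'b': index 1 in ['a', 'b', 'd'] -> ['b', 'a', 'd']
'd': index 2 in ['b', 'a', 'd'] -> ['d', 'b', 'a']
'd': index 0 in ['d', 'b', 'a'] -> ['d', 'b', 'a']


Output: [2, 0, 2, 1, 1, 2, 1, 2, 0]


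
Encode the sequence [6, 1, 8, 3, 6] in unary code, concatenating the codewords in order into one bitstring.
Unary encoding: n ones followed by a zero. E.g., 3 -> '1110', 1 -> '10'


Encode each number as n ones followed by a terminating 0:
  6 -> 1111110 (7 bits)
  1 -> 10 (2 bits)
  8 -> 111111110 (9 bits)
  3 -> 1110 (4 bits)
  6 -> 1111110 (7 bits)
Total length = 7 + 2 + 9 + 4 + 7 = 29 bits.

Unary([6, 1, 8, 3, 6]) = 11111101011111111011101111110 (29 bits)


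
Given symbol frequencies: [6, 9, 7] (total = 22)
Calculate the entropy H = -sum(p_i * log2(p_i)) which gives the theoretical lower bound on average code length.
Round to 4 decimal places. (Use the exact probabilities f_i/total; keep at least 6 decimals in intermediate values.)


Per-symbol terms -p_i * log2(p_i) with p_i = f_i/22:
  p = 6/22 = 0.272727: log2(p) = -1.874469, -p*log2(p) = 0.511219
  p = 9/22 = 0.409091: log2(p) = -1.289507, -p*log2(p) = 0.527525
  p = 7/22 = 0.318182: log2(p) = -1.652077, -p*log2(p) = 0.525661
H = 0.511219 + 0.527525 + 0.525661 = 1.564405

H = 1.5644 bits/symbol


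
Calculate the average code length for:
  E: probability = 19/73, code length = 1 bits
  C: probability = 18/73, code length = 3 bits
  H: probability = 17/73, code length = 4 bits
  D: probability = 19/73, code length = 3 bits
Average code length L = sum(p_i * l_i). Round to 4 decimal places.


Weighted contributions p_i * l_i:
  E: (19/73) * 1 = 19/73
  C: (18/73) * 3 = 54/73
  H: (17/73) * 4 = 68/73
  D: (19/73) * 3 = 57/73
Sum = (19 + 54 + 68 + 57)/73 = 198/73

L = 198/73 = 2.7123 bits/symbol


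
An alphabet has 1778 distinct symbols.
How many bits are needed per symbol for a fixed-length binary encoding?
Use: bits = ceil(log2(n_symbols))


log2(1778) = 10.796
Bracket: 2^10 = 1024 < 1778 <= 2^11 = 2048
So ceil(log2(1778)) = 11

bits = ceil(log2(1778)) = ceil(10.796) = 11 bits


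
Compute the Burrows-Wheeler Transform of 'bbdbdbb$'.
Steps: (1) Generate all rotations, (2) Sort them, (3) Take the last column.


Rotations (sorted):
  0: $bbdbdbb -> last char: b
  1: b$bbdbdb -> last char: b
  2: bb$bbdbd -> last char: d
  3: bbdbdbb$ -> last char: $
  4: bdbb$bbd -> last char: d
  5: bdbdbb$b -> last char: b
  6: dbb$bbdb -> last char: b
  7: dbdbb$bb -> last char: b


BWT = bbd$dbbb


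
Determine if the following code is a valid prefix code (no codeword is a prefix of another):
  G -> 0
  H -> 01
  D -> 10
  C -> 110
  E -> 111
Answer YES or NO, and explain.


Checking each pair (does one codeword prefix another?):
  G='0' vs H='01': prefix -- VIOLATION

NO -- this is NOT a valid prefix code. G (0) is a prefix of H (01).


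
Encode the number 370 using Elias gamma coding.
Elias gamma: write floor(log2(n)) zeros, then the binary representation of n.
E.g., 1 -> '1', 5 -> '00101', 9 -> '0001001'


num_bits = floor(log2(370)) + 1 = 9
leading_zeros = num_bits - 1 = 8
binary(370) = 101110010

Elias gamma(370) = '00000000' + '101110010' = 00000000101110010 (17 bits)


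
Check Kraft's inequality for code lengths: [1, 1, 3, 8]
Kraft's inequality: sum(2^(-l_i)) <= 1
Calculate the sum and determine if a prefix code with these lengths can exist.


Sum = 2^(-1) + 2^(-1) + 2^(-3) + 2^(-8)
    = 0.5 + 0.5 + 0.125 + 0.00390625
    = 289/256 = 1.12890625
Since 1.12890625 > 1, Kraft's inequality is NOT satisfied.
A prefix code with these lengths CANNOT exist.

Kraft sum = 1.12890625. Not satisfied.


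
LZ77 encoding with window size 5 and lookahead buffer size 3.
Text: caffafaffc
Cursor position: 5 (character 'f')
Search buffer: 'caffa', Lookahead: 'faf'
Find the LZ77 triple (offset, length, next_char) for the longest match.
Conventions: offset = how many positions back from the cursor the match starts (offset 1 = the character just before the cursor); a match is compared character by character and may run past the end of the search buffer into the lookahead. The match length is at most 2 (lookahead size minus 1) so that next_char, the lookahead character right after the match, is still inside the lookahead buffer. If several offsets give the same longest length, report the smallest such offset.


Try each offset into the search buffer:
  offset=1 (pos 4, char 'a'): match length 0
  offset=2 (pos 3, char 'f'): match length 2
  offset=3 (pos 2, char 'f'): match length 1
  offset=4 (pos 1, char 'a'): match length 0
  offset=5 (pos 0, char 'c'): match length 0
Longest match has length 2 at offset 2.
next_char = character at position 5 + 2 = 7 -> 'f'

Best match: offset=2, length=2 (matching 'fa' starting at position 3)
LZ77 triple: (2, 2, 'f')


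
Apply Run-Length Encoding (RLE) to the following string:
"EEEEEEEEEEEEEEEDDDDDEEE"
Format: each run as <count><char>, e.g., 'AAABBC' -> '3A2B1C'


Scanning runs left to right:
  i=0: run of 'E' x 15 -> '15E'
  i=15: run of 'D' x 5 -> '5D'
  i=20: run of 'E' x 3 -> '3E'

RLE = 15E5D3E


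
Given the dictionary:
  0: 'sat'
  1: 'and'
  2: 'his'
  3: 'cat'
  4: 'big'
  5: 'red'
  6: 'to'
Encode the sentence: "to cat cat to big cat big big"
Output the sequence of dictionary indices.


Look up each word in the dictionary:
  'to' -> 6
  'cat' -> 3
  'cat' -> 3
  'to' -> 6
  'big' -> 4
  'cat' -> 3
  'big' -> 4
  'big' -> 4

Encoded: [6, 3, 3, 6, 4, 3, 4, 4]


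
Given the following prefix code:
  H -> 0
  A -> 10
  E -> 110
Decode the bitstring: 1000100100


Decoding step by step:
Bits 10 -> A
Bits 0 -> H
Bits 0 -> H
Bits 10 -> A
Bits 0 -> H
Bits 10 -> A
Bits 0 -> H


Decoded message: AHHAHAH


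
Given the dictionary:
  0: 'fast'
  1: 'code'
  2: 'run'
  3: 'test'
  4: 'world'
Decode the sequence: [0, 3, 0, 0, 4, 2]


Look up each index in the dictionary:
  0 -> 'fast'
  3 -> 'test'
  0 -> 'fast'
  0 -> 'fast'
  4 -> 'world'
  2 -> 'run'

Decoded: "fast test fast fast world run"


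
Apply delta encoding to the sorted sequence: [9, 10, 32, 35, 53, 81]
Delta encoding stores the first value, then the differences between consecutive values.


First value: 9
Deltas:
  10 - 9 = 1
  32 - 10 = 22
  35 - 32 = 3
  53 - 35 = 18
  81 - 53 = 28


Delta encoded: [9, 1, 22, 3, 18, 28]


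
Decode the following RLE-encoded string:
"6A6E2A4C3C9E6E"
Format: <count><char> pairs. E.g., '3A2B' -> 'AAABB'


Expanding each <count><char> pair:
  6A -> 'AAAAAA'
  6E -> 'EEEEEE'
  2A -> 'AA'
  4C -> 'CCCC'
  3C -> 'CCC'
  9E -> 'EEEEEEEEE'
  6E -> 'EEEEEE'

Decoded = AAAAAAEEEEEEAACCCCCCCEEEEEEEEEEEEEEE


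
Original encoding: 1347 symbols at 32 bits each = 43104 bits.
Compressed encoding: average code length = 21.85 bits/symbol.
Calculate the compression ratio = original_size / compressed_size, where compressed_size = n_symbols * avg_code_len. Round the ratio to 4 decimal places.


original_size = n_symbols * orig_bits = 1347 * 32 = 43104 bits
compressed_size = n_symbols * avg_code_len = 1347 * 21.85 = 29431.95 bits
ratio = original_size / compressed_size = 43104 / 29431.95 = 1.4645

Compression ratio = 1.4645


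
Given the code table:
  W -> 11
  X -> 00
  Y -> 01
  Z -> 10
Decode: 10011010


Decoding:
10 -> Z
01 -> Y
10 -> Z
10 -> Z


Result: ZYZZ


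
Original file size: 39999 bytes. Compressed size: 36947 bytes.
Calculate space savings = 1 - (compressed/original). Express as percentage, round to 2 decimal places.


ratio = compressed/original = 36947/39999 = 0.923698
savings = 1 - ratio = 1 - 0.923698 = 0.076302
as a percentage: 0.076302 * 100 = 7.63%

Space savings = 1 - 36947/39999 = 7.63%


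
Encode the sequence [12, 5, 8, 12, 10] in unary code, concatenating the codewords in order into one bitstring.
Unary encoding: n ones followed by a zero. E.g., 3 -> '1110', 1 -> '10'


Encode each number as n ones followed by a terminating 0:
  12 -> 1111111111110 (13 bits)
  5 -> 111110 (6 bits)
  8 -> 111111110 (9 bits)
  12 -> 1111111111110 (13 bits)
  10 -> 11111111110 (11 bits)
Total length = 13 + 6 + 9 + 13 + 11 = 52 bits.

Unary([12, 5, 8, 12, 10]) = 1111111111110111110111111110111111111111011111111110 (52 bits)


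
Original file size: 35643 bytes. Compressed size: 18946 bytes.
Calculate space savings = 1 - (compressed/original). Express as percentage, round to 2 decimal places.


ratio = compressed/original = 18946/35643 = 0.531549
savings = 1 - ratio = 1 - 0.531549 = 0.468451
as a percentage: 0.468451 * 100 = 46.85%

Space savings = 1 - 18946/35643 = 46.85%
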